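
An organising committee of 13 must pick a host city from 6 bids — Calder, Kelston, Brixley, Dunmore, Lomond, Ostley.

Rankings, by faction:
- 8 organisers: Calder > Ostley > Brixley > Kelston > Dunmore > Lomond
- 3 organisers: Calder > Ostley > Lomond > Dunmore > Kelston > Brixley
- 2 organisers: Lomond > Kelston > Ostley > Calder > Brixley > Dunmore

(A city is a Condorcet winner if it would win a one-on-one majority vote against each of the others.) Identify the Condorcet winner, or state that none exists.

Head-to-head results (13 organisers):
Calder vs Kelston: Calder wins 11–2.
Calder vs Brixley: Calder, 13–0.
Calder–Dunmore: Calder 13–0.
Calder–Lomond: Calder 11–2.
Calder–Ostley: Calder 11–2.
Kelston vs Brixley: Brixley wins 8–5.
Kelston–Dunmore: Kelston 10–3.
Kelston vs Lomond: Kelston wins 8–5.
Kelston vs Ostley: Ostley wins 11–2.
Brixley vs Dunmore: Brixley wins 10–3.
Brixley vs Lomond: Brixley, 8–5.
Brixley–Ostley: Ostley 13–0.
Dunmore vs Lomond: Dunmore, 8–5.
Dunmore vs Ostley: Ostley, 13–0.
Lomond vs Ostley: Ostley, 11–2.
Only Calder has no losses; Calder is the Condorcet winner.

Calder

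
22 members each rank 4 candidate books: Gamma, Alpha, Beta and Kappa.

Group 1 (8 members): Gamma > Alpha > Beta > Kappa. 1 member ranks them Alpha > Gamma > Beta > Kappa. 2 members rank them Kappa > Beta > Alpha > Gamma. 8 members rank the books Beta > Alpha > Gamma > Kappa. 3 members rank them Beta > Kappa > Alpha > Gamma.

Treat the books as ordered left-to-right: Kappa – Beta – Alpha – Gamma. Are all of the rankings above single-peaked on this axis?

Axis positions: Kappa=1, Beta=2, Alpha=3, Gamma=4.
Group 1 (peak Gamma at position 4): ranking walks positions 4-3-2-1, expanding outward from the peak — single-peaked.
Group 2 (peak Alpha at position 3): ranking walks positions 3-4-2-1, expanding outward from the peak — single-peaked.
Group 3 (peak Kappa at position 1): ranking walks positions 1-2-3-4, expanding outward from the peak — single-peaked.
Group 4 (peak Beta at position 2): ranking walks positions 2-3-4-1, expanding outward from the peak — single-peaked.
Group 5 (peak Beta at position 2): ranking walks positions 2-1-3-4, expanding outward from the peak — single-peaked.
Every ranking is single-peaked on this axis.

yes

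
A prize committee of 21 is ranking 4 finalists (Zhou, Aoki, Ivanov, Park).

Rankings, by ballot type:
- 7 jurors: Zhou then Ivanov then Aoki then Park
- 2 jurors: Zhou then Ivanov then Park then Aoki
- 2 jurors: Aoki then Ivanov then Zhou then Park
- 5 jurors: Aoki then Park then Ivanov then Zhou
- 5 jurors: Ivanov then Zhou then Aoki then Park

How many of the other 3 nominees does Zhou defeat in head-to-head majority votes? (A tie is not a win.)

2

Zhou against each rival (21 jurors):
Zhou vs Aoki: 14 to 7, Zhou.
Zhou vs Ivanov: 9 to 12, Ivanov.
Zhou vs Park: Zhou, 16–5.
Zhou beats Aoki, Park; loses to Ivanov — 2 pairwise wins.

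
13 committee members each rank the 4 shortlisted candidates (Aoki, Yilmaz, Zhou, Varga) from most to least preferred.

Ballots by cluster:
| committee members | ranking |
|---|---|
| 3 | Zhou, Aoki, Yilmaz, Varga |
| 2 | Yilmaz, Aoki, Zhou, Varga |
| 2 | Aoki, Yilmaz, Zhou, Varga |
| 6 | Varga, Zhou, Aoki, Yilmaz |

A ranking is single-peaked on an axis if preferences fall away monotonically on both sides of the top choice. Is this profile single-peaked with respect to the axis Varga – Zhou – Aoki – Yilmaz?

yes

Axis positions: Varga=1, Zhou=2, Aoki=3, Yilmaz=4.
Cluster 1 (peak Zhou at position 2): ranking walks positions 2-3-4-1, expanding outward from the peak — single-peaked.
Cluster 2 (peak Yilmaz at position 4): ranking walks positions 4-3-2-1, expanding outward from the peak — single-peaked.
Cluster 3 (peak Aoki at position 3): ranking walks positions 3-4-2-1, expanding outward from the peak — single-peaked.
Cluster 4 (peak Varga at position 1): ranking walks positions 1-2-3-4, expanding outward from the peak — single-peaked.
Every ranking is single-peaked on this axis.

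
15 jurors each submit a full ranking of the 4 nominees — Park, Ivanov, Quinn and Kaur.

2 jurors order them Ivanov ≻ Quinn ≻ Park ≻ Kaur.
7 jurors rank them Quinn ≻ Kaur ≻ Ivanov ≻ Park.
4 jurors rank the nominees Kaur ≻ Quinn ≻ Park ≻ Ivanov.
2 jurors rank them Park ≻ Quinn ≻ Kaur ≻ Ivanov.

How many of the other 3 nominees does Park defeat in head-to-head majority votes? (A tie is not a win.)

0

Park against each rival (15 jurors):
Park vs Ivanov: 4+2 = 6 for Park, 9 for Ivanov — Ivanov by 9–6.
Park–Quinn: Quinn 13–2.
Park vs Kaur: Kaur, 11–4.
Park beats no one; loses to Ivanov, Quinn, Kaur — 0 pairwise wins.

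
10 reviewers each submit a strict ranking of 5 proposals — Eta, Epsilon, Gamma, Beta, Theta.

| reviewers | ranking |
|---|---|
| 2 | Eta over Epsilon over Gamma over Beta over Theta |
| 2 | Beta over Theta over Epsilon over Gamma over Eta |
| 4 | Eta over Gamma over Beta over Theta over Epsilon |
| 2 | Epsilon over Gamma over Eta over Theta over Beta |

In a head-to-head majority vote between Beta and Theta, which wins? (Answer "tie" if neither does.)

Ballots ranking Beta above Theta: 2 + 2 + 4 = 8.
Ballots ranking Theta above Beta: 10 − 8 = 2.
Beta wins the head-to-head 8–2.

Beta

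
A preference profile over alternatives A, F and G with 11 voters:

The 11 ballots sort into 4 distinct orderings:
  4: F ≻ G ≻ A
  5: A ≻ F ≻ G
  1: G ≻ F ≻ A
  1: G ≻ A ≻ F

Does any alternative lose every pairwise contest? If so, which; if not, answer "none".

none

Head-to-head results (11 voters):
A vs F: A wins 6–5.
A–G: G 6–5.
F vs G: 4+5 = 9 for F, 2 for G — F by 9–2.
Every alternative wins at least one matchup (A beats F; F beats G; G beats A), so there is no Condorcet loser.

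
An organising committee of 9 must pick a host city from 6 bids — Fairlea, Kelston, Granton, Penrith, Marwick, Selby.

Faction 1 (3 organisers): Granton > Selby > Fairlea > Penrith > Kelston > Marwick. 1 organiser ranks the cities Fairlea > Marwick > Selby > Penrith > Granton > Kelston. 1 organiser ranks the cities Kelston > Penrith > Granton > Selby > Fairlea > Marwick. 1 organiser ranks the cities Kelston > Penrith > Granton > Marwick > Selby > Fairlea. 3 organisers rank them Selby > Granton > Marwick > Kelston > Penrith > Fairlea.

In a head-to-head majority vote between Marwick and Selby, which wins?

Selby

Ballots ranking Marwick above Selby: 1 + 1 = 2.
Ballots ranking Selby above Marwick: 9 − 2 = 7.
Selby wins the head-to-head 7–2.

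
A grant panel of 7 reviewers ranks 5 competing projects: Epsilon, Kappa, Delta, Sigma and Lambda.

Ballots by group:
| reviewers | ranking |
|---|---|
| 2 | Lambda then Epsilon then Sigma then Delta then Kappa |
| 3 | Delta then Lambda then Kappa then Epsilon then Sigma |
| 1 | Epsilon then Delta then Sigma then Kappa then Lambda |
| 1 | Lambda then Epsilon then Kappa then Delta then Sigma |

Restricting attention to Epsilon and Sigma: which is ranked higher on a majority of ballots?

Epsilon

Ballots ranking Epsilon above Sigma: 2 + 3 + 1 + 1 = 7.
Ballots ranking Sigma above Epsilon: 7 − 7 = 0.
Epsilon wins the head-to-head 7–0.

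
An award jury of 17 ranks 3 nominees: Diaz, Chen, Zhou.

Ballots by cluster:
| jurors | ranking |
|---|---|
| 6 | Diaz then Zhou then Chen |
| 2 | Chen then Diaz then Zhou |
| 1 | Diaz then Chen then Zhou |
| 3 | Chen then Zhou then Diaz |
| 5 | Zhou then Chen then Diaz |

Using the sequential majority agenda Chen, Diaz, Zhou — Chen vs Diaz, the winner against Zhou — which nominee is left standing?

Round 1: Chen vs Diaz — 10–7, Chen advances.
Round 2: Chen vs Zhou — 6–11, Zhou advances.
The agenda winner is Zhou.

Zhou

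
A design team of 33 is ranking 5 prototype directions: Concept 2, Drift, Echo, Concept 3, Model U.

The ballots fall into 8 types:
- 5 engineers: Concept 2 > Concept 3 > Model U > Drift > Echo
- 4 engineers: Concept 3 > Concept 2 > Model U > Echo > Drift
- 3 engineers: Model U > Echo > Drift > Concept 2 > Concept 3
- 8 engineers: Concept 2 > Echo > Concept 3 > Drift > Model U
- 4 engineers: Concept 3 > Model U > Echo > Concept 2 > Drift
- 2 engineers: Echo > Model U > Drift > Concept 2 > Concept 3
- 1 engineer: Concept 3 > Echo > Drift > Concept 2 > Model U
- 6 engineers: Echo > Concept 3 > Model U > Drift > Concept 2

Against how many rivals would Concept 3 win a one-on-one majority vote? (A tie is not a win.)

2

Concept 3 against each rival (33 engineers):
Concept 3 vs Concept 2: Concept 2, 18–15.
Concept 3 vs Drift: Concept 3 is ranked higher on 5+4+8+4+1+6 = 28 ballots, Drift on 5. Concept 3 wins 28–5.
Concept 3–Echo: Echo 19–14.
Concept 3 vs Model U: Concept 3 wins 28–5.
Concept 3 beats Drift, Model U; loses to Concept 2, Echo — 2 pairwise wins.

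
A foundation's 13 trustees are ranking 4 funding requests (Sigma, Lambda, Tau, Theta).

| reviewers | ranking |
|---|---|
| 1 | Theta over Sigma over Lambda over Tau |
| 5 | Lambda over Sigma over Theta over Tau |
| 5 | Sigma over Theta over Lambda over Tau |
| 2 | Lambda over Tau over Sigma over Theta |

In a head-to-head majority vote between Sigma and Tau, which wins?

Sigma

Ballots ranking Sigma above Tau: 1 + 5 + 5 = 11.
Ballots ranking Tau above Sigma: 13 − 11 = 2.
Sigma wins the head-to-head 11–2.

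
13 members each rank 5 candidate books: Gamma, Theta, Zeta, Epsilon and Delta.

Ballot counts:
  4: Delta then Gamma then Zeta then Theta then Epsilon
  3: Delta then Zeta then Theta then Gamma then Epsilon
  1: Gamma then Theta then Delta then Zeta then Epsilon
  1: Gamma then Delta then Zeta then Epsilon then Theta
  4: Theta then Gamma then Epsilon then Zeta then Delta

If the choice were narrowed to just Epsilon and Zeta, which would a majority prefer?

Zeta

Ballots ranking Epsilon above Zeta: 4.
Ballots ranking Zeta above Epsilon: 13 − 4 = 9.
Zeta wins the head-to-head 9–4.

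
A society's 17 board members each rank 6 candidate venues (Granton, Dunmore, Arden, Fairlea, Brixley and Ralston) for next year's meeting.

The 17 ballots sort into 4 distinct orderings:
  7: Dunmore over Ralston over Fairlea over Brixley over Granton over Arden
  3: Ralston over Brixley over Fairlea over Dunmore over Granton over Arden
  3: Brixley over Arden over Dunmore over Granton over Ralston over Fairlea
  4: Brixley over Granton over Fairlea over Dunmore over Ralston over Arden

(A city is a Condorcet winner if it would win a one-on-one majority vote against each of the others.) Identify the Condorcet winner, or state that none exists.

none

Pairwise majorities:
Granton vs Dunmore: Dunmore, 13–4.
Granton vs Arden: Granton preferred on 7+3+4 = 14 ballots; Granton wins 14–3.
Granton–Fairlea: Fairlea 10–7.
Granton–Brixley: Brixley 17–0.
Granton–Ralston: Ralston 10–7.
Dunmore–Arden: Dunmore 14–3.
Dunmore vs Fairlea: 10 to 7, Dunmore.
Dunmore vs Brixley: Brixley wins 10–7.
Dunmore vs Ralston: Dunmore is ranked higher on 7+3+4 = 14 ballots, Ralston on 3. Dunmore wins 14–3.
Arden vs Fairlea: Fairlea, 14–3.
Arden vs Brixley: Arden preferred on 0 ballots; Brixley wins 17–0.
Arden–Ralston: Ralston 14–3.
Fairlea–Brixley: Brixley 10–7.
Fairlea vs Ralston: 4 to 13, Ralston.
Brixley vs Ralston: 3+4 = 7 for Brixley, 10 for Ralston — Ralston by 10–7.
Each city drops at least one matchup (Granton loses to Dunmore; Dunmore loses to Brixley; Arden loses to Granton; Fairlea loses to Dunmore; Brixley loses to Ralston; Ralston loses to Dunmore); the cycle Dunmore beats Ralston beats Brixley beats Dunmore rules out a Condorcet winner.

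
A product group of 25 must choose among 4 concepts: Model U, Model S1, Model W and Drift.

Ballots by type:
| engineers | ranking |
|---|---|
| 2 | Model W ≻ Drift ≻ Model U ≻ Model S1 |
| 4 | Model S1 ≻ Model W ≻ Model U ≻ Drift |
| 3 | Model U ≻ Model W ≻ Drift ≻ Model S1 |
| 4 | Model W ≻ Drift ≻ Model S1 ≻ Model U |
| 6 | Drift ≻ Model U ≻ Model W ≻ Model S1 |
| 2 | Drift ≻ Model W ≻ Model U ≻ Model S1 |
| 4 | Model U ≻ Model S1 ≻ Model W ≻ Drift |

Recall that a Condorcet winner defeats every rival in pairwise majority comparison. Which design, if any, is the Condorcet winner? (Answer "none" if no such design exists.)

none

Check each pair by majority over 25 ballots:
Model U vs Model S1: Model U, 17–8.
Model U vs Model W: Model U wins 13–12.
Model U–Drift: Drift 14–11.
Model S1–Model W: Model W 17–8.
Model S1 vs Drift: Drift, 17–8.
Model W vs Drift: Model W wins 17–8.
Each design drops at least one matchup (Model U loses to Drift; Model S1 loses to Model U; Model W loses to Model U; Drift loses to Model W); the cycle Model U → Model W → Drift → Model U rules out a Condorcet winner.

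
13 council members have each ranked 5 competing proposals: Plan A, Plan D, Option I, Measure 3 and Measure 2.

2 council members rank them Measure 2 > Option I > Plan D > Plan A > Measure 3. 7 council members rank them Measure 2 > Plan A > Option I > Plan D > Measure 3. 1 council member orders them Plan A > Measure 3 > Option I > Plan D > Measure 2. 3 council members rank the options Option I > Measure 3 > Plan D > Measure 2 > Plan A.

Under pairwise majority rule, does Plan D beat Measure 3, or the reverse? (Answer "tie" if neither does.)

Ballots ranking Plan D above Measure 3: 2 + 7 = 9.
Ballots ranking Measure 3 above Plan D: 13 − 9 = 4.
Plan D wins the head-to-head 9–4.

Plan D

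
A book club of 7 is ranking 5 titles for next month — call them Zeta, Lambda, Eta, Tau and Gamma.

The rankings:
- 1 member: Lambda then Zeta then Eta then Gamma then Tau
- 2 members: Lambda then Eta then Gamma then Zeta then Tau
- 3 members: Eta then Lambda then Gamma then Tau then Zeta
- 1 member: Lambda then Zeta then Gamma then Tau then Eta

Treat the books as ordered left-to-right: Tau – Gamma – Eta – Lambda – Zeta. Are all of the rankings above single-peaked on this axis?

Axis positions: Tau=1, Gamma=2, Eta=3, Lambda=4, Zeta=5.
Bloc 1 (peak Lambda at position 4): ranking walks positions 4-5-3-2-1, expanding outward from the peak — single-peaked.
Bloc 2 (peak Lambda at position 4): ranking walks positions 4-3-2-5-1, expanding outward from the peak — single-peaked.
Bloc 3 (peak Eta at position 3): ranking walks positions 3-4-2-1-5, expanding outward from the peak — single-peaked.
Bloc 4: ranking walks positions 4-5-2-1-3; Gamma is ranked above Eta even though Eta lies between Gamma and the peak Lambda on the axis — preferences dip and rise again. Not single-peaked.
Bloc 4 violates single-peakedness, so the profile is not single-peaked on this axis.

no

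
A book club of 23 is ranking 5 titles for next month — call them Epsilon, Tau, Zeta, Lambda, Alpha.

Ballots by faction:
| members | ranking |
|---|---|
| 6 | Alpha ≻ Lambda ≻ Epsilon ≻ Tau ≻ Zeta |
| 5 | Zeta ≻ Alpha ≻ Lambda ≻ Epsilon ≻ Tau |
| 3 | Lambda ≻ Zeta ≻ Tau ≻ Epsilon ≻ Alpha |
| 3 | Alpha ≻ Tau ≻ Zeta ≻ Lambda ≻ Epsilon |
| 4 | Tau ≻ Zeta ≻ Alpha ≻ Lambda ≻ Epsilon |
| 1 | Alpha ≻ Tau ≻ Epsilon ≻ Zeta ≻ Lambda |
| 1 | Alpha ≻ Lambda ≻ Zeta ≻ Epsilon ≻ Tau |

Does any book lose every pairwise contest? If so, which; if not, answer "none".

none

Head-to-head results (23 members):
Epsilon vs Tau: Epsilon is ranked higher on 6+5+1 = 12 ballots, Tau on 11. Epsilon wins 12–11.
Epsilon vs Zeta: Epsilon is ranked higher on 6+1 = 7 ballots, Zeta on 16. Zeta wins 16–7.
Epsilon vs Lambda: 1 for Epsilon, 22 for Lambda — Lambda by 22–1.
Epsilon vs Alpha: 3 to 20, Alpha.
Tau vs Zeta: Tau, 14–9.
Tau vs Lambda: 3+4+1 = 8 for Tau, 15 for Lambda — Lambda by 15–8.
Tau vs Alpha: 7 to 16, Alpha.
Zeta vs Lambda: Zeta is ranked higher on 5+3+4+1 = 13 ballots, Lambda on 10. Zeta wins 13–10.
Zeta–Alpha: Zeta 12–11.
Lambda vs Alpha: 3 to 20, Alpha.
Every book wins at least one matchup (Epsilon beats Tau; Tau beats Zeta; Zeta beats Epsilon; Lambda beats Epsilon; Alpha beats Epsilon), so there is no Condorcet loser.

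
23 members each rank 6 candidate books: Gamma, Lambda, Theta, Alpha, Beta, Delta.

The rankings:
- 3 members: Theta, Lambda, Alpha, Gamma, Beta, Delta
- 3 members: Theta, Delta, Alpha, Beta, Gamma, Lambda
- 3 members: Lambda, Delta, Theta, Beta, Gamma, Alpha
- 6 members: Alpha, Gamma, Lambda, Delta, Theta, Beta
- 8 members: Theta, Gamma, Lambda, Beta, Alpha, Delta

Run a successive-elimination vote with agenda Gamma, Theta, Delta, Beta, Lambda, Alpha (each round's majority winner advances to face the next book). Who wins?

Theta

Round 1: Gamma vs Theta — 6–17, Theta advances.
Round 2: Theta vs Delta — 14–9, Theta advances.
Round 3: Theta vs Beta — 23–0, Theta advances.
Round 4: Theta vs Lambda — 14–9, Theta advances.
Round 5: Theta vs Alpha — 17–6, Theta advances.
Theta survives the agenda.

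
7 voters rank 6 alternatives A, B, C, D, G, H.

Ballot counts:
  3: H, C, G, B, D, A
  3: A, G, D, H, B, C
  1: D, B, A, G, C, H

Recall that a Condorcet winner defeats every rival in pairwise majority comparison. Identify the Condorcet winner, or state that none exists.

Head-to-head results (7 voters):
A vs B: A is ranked higher on 3 ballots, B on 4. B wins 4–3.
A–C: A 4–3.
A vs D: D wins 4–3.
A–G: A 4–3.
A vs H: 3+1 = 4 for A, 3 for H — A by 4–3.
B vs C: B preferred on 3+1 = 4 ballots; B wins 4–3.
B vs D: D, 4–3.
B vs G: 1 to 6, G.
B vs H: B preferred on 1 ballot; H wins 6–1.
C vs D: D, 4–3.
C–G: G 4–3.
C vs H: H, 6–1.
D vs G: D preferred on 1 ballot; G wins 6–1.
D vs H: 4 to 3, D.
G–H: G 4–3.
Each alternative drops at least one matchup (A loses to B; B loses to D; C loses to A; D loses to G; G loses to A; H loses to A); the cycle A → G → B → A rules out a Condorcet winner.

none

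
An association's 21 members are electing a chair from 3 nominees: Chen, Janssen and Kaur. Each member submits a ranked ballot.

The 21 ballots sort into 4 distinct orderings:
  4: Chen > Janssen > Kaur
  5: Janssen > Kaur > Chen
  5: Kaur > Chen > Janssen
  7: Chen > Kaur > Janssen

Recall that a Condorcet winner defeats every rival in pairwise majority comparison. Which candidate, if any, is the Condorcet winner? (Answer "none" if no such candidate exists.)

Chen

Pairwise majorities:
Chen vs Janssen: Chen, 16–5.
Chen–Kaur: Chen 11–10.
Janssen vs Kaur: Kaur, 12–9.
Chen beats each of Janssen, Kaur — Chen is the Condorcet winner.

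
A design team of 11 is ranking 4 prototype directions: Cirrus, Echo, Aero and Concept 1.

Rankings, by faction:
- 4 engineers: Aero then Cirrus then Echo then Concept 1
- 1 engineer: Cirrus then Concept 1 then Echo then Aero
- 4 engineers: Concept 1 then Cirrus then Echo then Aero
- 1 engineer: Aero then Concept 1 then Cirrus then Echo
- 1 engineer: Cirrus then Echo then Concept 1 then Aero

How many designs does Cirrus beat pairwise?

3

Cirrus against each rival (11 engineers):
Cirrus vs Echo: Cirrus is ranked higher on 4+1+4+1+1 = 11 ballots, Echo on 0. Cirrus wins 11–0.
Cirrus vs Aero: 1+4+1 = 6 for Cirrus, 5 for Aero — Cirrus by 6–5.
Cirrus vs Concept 1: Cirrus preferred on 4+1+1 = 6 ballots; Cirrus wins 6–5.
Cirrus beats Echo, Aero, Concept 1 — 3 pairwise wins.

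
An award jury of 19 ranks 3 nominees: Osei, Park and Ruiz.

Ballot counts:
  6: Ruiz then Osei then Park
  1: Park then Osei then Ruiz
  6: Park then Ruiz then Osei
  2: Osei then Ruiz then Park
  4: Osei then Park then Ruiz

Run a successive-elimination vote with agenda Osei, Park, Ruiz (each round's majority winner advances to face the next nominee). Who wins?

Ruiz

Round 1: Osei vs Park — 12–7, Osei advances.
Round 2: Osei vs Ruiz — 7–12, Ruiz advances.
Ruiz survives the agenda.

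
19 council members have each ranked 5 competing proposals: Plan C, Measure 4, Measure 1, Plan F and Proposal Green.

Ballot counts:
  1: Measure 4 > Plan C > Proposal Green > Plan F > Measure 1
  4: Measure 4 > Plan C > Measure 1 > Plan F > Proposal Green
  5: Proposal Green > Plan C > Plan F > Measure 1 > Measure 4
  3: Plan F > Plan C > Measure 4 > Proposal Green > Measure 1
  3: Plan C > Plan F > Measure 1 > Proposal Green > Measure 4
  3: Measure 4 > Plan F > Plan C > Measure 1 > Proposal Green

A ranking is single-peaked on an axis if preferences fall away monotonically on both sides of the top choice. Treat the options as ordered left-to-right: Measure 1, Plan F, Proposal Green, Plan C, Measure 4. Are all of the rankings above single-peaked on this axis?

Axis positions: Measure 1=1, Plan F=2, Proposal Green=3, Plan C=4, Measure 4=5.
Cluster 1 (peak Measure 4 at position 5): ranking walks positions 5-4-3-2-1, expanding outward from the peak — single-peaked.
Cluster 2: ranking walks positions 5-4-1-2-3; Measure 1 is ranked above Proposal Green even though Proposal Green lies between Measure 1 and the peak Measure 4 on the axis — preferences dip and rise again. Not single-peaked.
Cluster 3 (peak Proposal Green at position 3): ranking walks positions 3-4-2-1-5, expanding outward from the peak — single-peaked.
Cluster 4: ranking walks positions 2-4-5-3-1; Plan C is ranked above Proposal Green even though Proposal Green lies between Plan C and the peak Plan F on the axis — preferences dip and rise again. Not single-peaked.
Cluster 5: ranking walks positions 4-2-1-3-5; Plan F is ranked above Proposal Green even though Proposal Green lies between Plan F and the peak Plan C on the axis — preferences dip and rise again. Not single-peaked.
Cluster 6: ranking walks positions 5-2-4-1-3; Plan F is ranked above Plan C even though Plan C lies between Plan F and the peak Measure 4 on the axis — preferences dip and rise again. Not single-peaked.
Cluster 2 violates single-peakedness, so the profile is not single-peaked on this axis.

no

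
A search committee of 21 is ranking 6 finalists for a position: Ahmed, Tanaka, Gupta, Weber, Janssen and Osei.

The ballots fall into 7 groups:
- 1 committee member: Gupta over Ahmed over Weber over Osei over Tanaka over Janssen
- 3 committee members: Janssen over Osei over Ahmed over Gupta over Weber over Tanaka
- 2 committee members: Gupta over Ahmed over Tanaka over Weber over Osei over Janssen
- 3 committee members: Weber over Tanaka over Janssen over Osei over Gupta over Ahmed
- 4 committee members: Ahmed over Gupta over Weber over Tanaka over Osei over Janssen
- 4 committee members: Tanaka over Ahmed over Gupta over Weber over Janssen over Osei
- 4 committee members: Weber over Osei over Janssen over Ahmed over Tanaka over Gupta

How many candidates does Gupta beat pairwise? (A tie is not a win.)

Gupta against each rival (21 committee members):
Gupta vs Ahmed: Ahmed, 15–6.
Gupta vs Tanaka: Gupta is ranked higher on 1+3+2+4 = 10 ballots, Tanaka on 11. Tanaka wins 11–10.
Gupta vs Weber: Gupta, 14–7.
Gupta–Janssen: Gupta 11–10.
Gupta–Osei: Gupta 11–10.
Gupta beats Weber, Janssen, Osei; loses to Ahmed, Tanaka — 3 pairwise wins.

3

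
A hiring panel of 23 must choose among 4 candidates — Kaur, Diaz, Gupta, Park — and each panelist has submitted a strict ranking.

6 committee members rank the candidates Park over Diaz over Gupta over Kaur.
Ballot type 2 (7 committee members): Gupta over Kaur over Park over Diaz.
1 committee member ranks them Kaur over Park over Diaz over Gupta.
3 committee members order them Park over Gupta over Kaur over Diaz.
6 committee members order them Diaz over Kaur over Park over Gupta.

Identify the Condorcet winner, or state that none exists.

Check each pair by majority over 23 ballots:
Kaur vs Diaz: 7+1+3 = 11 for Kaur, 12 for Diaz — Diaz by 12–11.
Kaur vs Gupta: 1+6 = 7 for Kaur, 16 for Gupta — Gupta by 16–7.
Kaur vs Park: Kaur is ranked higher on 7+1+6 = 14 ballots, Park on 9. Kaur wins 14–9.
Diaz vs Gupta: Diaz is ranked higher on 6+1+6 = 13 ballots, Gupta on 10. Diaz wins 13–10.
Diaz vs Park: 6 for Diaz, 17 for Park — Park by 17–6.
Gupta vs Park: Gupta is ranked higher on 7 ballots, Park on 16. Park wins 16–7.
No candidate is unbeaten: Kaur loses to Diaz; Diaz loses to Park; Gupta loses to Diaz; Park loses to Kaur. In particular Kaur beats Park beats Diaz beats Kaur is a majority cycle — no Condorcet winner exists.

none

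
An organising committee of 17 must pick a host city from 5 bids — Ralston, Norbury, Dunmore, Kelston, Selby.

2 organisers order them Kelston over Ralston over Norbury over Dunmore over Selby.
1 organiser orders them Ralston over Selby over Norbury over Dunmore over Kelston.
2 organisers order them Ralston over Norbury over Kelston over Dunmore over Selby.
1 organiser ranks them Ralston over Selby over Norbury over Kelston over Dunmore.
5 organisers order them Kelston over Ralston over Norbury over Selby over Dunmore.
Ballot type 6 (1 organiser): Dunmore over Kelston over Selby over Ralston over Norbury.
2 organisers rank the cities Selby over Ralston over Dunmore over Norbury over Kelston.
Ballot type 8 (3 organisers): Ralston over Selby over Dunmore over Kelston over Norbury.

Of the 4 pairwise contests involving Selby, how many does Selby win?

1

Selby against each rival (17 organisers):
Selby vs Ralston: Ralston wins 14–3.
Selby–Norbury: Norbury 9–8.
Selby vs Dunmore: 12 to 5, Selby.
Selby vs Kelston: 1+1+2+3 = 7 for Selby, 10 for Kelston — Kelston by 10–7.
Selby beats Dunmore; loses to Ralston, Norbury, Kelston — 1 pairwise win.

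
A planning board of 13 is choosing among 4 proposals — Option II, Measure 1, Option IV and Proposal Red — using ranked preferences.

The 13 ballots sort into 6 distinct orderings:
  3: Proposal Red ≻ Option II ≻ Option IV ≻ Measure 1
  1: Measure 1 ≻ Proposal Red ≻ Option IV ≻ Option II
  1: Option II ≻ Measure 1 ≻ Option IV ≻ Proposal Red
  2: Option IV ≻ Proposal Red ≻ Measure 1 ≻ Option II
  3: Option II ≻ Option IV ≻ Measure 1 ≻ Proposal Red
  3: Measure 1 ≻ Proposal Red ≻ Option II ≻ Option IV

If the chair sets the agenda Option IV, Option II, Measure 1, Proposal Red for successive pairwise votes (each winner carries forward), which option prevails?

Round 1: Option IV vs Option II — 3–10, Option II advances.
Round 2: Option II vs Measure 1 — 7–6, Option II advances.
Round 3: Option II vs Proposal Red — 4–9, Proposal Red advances.
The agenda winner is Proposal Red.

Proposal Red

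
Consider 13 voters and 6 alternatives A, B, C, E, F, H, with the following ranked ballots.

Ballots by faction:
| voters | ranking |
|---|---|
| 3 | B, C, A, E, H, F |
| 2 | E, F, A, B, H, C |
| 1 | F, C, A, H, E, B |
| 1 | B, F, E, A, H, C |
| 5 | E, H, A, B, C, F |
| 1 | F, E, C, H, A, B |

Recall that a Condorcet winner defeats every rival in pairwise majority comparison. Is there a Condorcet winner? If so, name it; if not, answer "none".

Check each pair by majority over 13 ballots:
A vs B: A wins 9–4.
A vs C: A wins 8–5.
A vs E: 4 to 9, E.
A vs F: A wins 8–5.
A vs H: A wins 7–6.
B vs C: B wins 11–2.
B–E: E 9–4.
B vs F: B is ranked higher on 3+1+5 = 9 ballots, F on 4. B wins 9–4.
B vs H: 6 to 7, H.
C vs E: C preferred on 3+1 = 4 ballots; E wins 9–4.
C–F: C 8–5.
C–H: H 8–5.
E vs F: 10 to 3, E.
E vs H: E, 12–1.
F vs H: F preferred on 2+1+1+1 = 5 ballots; H wins 8–5.
Only E has no losses; E is the Condorcet winner.

E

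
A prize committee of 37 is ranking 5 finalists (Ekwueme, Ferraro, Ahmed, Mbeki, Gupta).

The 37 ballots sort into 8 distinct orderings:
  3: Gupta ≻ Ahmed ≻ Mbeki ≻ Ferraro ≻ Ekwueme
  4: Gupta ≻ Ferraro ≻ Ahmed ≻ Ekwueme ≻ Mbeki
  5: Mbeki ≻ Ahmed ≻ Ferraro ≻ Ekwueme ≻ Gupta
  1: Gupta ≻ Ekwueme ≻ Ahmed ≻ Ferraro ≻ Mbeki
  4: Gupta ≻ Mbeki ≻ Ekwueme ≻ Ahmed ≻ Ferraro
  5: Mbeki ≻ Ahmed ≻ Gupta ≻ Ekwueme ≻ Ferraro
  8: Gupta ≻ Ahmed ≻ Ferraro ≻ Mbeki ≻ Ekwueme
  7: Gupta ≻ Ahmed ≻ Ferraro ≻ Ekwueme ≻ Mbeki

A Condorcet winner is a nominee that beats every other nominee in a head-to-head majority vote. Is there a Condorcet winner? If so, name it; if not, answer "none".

Pairwise majorities:
Ekwueme vs Ferraro: Ekwueme preferred on 1+4+5 = 10 ballots; Ferraro wins 27–10.
Ekwueme vs Ahmed: Ekwueme preferred on 1+4 = 5 ballots; Ahmed wins 32–5.
Ekwueme vs Mbeki: Mbeki wins 25–12.
Ekwueme vs Gupta: Gupta, 32–5.
Ferraro–Ahmed: Ahmed 33–4.
Ferraro vs Mbeki: Ferraro wins 20–17.
Ferraro vs Gupta: 5 to 32, Gupta.
Ahmed vs Mbeki: 3+4+1+8+7 = 23 for Ahmed, 14 for Mbeki — Ahmed by 23–14.
Ahmed vs Gupta: 5+5 = 10 for Ahmed, 27 for Gupta — Gupta by 27–10.
Mbeki vs Gupta: Mbeki preferred on 5+5 = 10 ballots; Gupta wins 27–10.
Gupta beats each of Ekwueme, Ferraro, Ahmed, Mbeki — Gupta is the Condorcet winner.

Gupta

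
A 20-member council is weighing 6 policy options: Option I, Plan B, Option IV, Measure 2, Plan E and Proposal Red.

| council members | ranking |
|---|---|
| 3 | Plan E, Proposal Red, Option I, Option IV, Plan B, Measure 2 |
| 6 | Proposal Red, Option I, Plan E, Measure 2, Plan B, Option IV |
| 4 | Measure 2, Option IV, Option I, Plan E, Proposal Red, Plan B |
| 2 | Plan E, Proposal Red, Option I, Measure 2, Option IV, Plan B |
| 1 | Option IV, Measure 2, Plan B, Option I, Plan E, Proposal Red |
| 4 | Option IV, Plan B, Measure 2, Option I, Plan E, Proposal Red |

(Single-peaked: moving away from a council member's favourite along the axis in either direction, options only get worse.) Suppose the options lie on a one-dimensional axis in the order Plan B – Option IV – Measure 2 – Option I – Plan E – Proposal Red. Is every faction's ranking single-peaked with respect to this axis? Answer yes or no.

Axis positions: Plan B=1, Option IV=2, Measure 2=3, Option I=4, Plan E=5, Proposal Red=6.
Faction 1: ranking walks positions 5-6-4-2-1-3; Option IV is ranked above Measure 2 even though Measure 2 lies between Option IV and the peak Plan E on the axis — preferences dip and rise again. Not single-peaked.
Faction 2: ranking walks positions 6-4-5-3-1-2; Option I is ranked above Plan E even though Plan E lies between Option I and the peak Proposal Red on the axis — preferences dip and rise again. Not single-peaked.
Faction 3 (peak Measure 2 at position 3): ranking walks positions 3-2-4-5-6-1, expanding outward from the peak — single-peaked.
Faction 4 (peak Plan E at position 5): ranking walks positions 5-6-4-3-2-1, expanding outward from the peak — single-peaked.
Faction 5 (peak Option IV at position 2): ranking walks positions 2-3-1-4-5-6, expanding outward from the peak — single-peaked.
Faction 6 (peak Option IV at position 2): ranking walks positions 2-1-3-4-5-6, expanding outward from the peak — single-peaked.
Faction 1 violates single-peakedness, so the profile is not single-peaked on this axis.

no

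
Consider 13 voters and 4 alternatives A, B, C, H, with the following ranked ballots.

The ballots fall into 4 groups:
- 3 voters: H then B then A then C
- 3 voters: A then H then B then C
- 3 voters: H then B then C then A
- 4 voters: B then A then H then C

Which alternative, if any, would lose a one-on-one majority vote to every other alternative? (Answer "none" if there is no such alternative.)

Head-to-head results (13 voters):
A vs B: B, 10–3.
A vs C: A is ranked higher on 3+3+4 = 10 ballots, C on 3. A wins 10–3.
A vs H: A is ranked higher on 3+4 = 7 ballots, H on 6. A wins 7–6.
B–C: B 13–0.
B vs H: H, 9–4.
C vs H: H wins 13–0.
C loses to every other alternative — it is the Condorcet loser.

C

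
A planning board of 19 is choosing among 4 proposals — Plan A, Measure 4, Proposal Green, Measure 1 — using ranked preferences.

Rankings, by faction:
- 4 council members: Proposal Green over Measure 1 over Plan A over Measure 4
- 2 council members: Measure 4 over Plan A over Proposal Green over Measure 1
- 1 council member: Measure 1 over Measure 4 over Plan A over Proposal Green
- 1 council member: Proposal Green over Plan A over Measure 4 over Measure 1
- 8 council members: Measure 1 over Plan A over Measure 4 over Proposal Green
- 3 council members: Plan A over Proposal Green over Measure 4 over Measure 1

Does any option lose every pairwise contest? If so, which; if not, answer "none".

Head-to-head results (19 council members):
Plan A vs Measure 4: Plan A, 16–3.
Plan A vs Proposal Green: 14 to 5, Plan A.
Plan A vs Measure 1: Plan A preferred on 2+1+3 = 6 ballots; Measure 1 wins 13–6.
Measure 4 vs Proposal Green: Measure 4, 11–8.
Measure 4 vs Measure 1: 2+1+3 = 6 for Measure 4, 13 for Measure 1 — Measure 1 by 13–6.
Proposal Green vs Measure 1: 10 to 9, Proposal Green.
No option is winless: Plan A beats Measure 4; Measure 4 beats Proposal Green; Proposal Green beats Measure 1; Measure 1 beats Plan A. There is no Condorcet loser.

none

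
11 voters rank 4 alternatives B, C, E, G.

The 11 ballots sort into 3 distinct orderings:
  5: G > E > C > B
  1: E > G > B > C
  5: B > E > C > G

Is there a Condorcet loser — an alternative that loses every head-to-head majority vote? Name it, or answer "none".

C

Pairwise majorities:
B vs C: 1+5 = 6 for B, 5 for C — B by 6–5.
B vs E: E wins 6–5.
B vs G: 5 for B, 6 for G — G by 6–5.
C vs E: E, 11–0.
C vs G: 5 to 6, G.
E vs G: E is ranked higher on 1+5 = 6 ballots, G on 5. E wins 6–5.
C is beaten in every head-to-head and is the Condorcet loser.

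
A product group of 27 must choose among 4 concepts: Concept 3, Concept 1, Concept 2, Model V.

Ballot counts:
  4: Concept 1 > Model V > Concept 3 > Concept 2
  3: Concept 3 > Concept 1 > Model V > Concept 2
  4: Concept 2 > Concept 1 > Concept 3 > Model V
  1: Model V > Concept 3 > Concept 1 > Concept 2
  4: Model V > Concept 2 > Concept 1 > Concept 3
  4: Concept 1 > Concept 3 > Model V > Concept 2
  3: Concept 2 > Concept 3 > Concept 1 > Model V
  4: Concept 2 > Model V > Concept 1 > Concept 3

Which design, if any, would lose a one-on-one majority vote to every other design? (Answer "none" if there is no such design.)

none

Pairwise majorities:
Concept 3 vs Concept 1: 7 to 20, Concept 1.
Concept 3–Concept 2: Concept 2 15–12.
Concept 3 vs Model V: Concept 3 is ranked higher on 3+4+4+3 = 14 ballots, Model V on 13. Concept 3 wins 14–13.
Concept 1–Concept 2: Concept 2 15–12.
Concept 1 vs Model V: Concept 1, 18–9.
Concept 2 vs Model V: Concept 2 preferred on 4+3+4 = 11 ballots; Model V wins 16–11.
Each design has at least one pairwise win (Concept 3 beats Model V; Concept 1 beats Concept 3; Concept 2 beats Concept 3; Model V beats Concept 2) — no Condorcet loser.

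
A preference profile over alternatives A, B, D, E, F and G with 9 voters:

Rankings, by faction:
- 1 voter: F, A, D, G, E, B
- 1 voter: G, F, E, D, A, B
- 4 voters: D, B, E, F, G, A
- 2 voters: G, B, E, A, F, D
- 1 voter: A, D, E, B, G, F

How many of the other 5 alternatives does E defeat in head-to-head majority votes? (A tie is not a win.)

E against each rival (9 voters):
E vs A: E is ranked higher on 1+4+2 = 7 ballots, A on 2. E wins 7–2.
E vs B: B, 6–3.
E vs D: D, 6–3.
E–F: E 7–2.
E vs G: E wins 5–4.
E beats A, F, G; loses to B, D — 3 pairwise wins.

3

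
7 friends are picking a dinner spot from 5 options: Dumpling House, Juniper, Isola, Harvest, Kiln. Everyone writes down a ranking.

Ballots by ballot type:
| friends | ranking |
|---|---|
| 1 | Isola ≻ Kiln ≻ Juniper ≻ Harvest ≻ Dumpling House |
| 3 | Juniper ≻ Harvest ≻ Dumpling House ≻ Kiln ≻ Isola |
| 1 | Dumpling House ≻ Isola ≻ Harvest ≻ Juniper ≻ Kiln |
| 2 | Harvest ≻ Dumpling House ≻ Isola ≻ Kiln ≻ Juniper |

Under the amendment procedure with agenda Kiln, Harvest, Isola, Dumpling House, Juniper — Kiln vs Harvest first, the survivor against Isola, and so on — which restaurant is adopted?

Round 1: Kiln vs Harvest — 1–6, Harvest advances.
Round 2: Harvest vs Isola — 5–2, Harvest advances.
Round 3: Harvest vs Dumpling House — 6–1, Harvest advances.
Round 4: Harvest vs Juniper — 3–4, Juniper advances.
Juniper survives the agenda.

Juniper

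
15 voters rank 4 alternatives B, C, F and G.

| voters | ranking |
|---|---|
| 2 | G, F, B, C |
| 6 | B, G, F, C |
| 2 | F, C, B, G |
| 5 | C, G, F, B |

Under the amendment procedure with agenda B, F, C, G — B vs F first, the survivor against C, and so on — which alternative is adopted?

Round 1: B vs F — 6–9, F advances.
Round 2: F vs C — 10–5, F advances.
Round 3: F vs G — 2–13, G advances.
The agenda winner is G.

G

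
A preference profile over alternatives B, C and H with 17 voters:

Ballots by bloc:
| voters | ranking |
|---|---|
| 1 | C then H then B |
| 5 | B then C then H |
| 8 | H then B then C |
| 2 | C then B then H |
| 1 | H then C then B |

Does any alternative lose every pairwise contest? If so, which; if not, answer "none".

C

Head-to-head results (17 voters):
B–C: B 13–4.
B–H: H 10–7.
C vs H: 1+5+2 = 8 for C, 9 for H — H by 9–8.
C loses to every other alternative — it is the Condorcet loser.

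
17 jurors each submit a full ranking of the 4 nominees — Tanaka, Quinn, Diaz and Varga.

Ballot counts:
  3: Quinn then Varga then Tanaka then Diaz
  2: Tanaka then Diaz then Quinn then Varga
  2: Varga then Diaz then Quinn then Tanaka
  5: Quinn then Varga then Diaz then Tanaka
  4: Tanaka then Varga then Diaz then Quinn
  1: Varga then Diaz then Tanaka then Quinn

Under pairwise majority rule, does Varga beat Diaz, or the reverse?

Varga

Ballots ranking Varga above Diaz: 3 + 2 + 5 + 4 + 1 = 15.
Ballots ranking Diaz above Varga: 17 − 15 = 2.
Varga wins the head-to-head 15–2.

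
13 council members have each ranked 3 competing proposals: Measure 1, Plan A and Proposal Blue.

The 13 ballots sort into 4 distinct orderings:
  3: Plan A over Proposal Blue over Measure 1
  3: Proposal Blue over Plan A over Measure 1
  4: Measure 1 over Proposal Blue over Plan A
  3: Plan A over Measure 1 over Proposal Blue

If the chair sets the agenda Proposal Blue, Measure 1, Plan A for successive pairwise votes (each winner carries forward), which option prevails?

Plan A

Round 1: Proposal Blue vs Measure 1 — 6–7, Measure 1 advances.
Round 2: Measure 1 vs Plan A — 4–9, Plan A advances.
The agenda winner is Plan A.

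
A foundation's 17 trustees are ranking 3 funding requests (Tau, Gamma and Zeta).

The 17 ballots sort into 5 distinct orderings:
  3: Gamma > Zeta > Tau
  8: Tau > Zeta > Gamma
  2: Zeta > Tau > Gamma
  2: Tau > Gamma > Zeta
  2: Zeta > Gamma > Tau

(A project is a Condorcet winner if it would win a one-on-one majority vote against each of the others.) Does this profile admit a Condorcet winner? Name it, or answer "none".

Pairwise majorities:
Tau vs Gamma: Tau wins 12–5.
Tau vs Zeta: 8+2 = 10 for Tau, 7 for Zeta — Tau by 10–7.
Gamma vs Zeta: Zeta wins 12–5.
Tau defeats every rival head-to-head and is the Condorcet winner.

Tau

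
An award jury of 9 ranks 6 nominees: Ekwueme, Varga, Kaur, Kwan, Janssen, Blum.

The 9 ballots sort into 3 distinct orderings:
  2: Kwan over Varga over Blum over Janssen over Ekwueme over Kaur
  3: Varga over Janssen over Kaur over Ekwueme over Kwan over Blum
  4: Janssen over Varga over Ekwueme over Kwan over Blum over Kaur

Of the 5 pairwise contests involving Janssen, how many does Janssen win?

4

Janssen against each rival (9 jurors):
Janssen vs Ekwueme: Janssen wins 9–0.
Janssen vs Varga: 4 to 5, Varga.
Janssen vs Kaur: 2+3+4 = 9 for Janssen, 0 for Kaur — Janssen by 9–0.
Janssen–Kwan: Janssen 7–2.
Janssen vs Blum: Janssen wins 7–2.
Janssen beats Ekwueme, Kaur, Kwan, Blum; loses to Varga — 4 pairwise wins.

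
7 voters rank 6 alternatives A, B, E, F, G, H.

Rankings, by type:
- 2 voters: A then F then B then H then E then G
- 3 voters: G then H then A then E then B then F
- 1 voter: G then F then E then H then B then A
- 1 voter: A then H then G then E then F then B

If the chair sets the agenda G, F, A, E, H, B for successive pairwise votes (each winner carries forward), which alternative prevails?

G

Round 1: G vs F — 5–2, G advances.
Round 2: G vs A — 4–3, G advances.
Round 3: G vs E — 5–2, G advances.
Round 4: G vs H — 4–3, G advances.
Round 5: G vs B — 5–2, G advances.
The agenda winner is G.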